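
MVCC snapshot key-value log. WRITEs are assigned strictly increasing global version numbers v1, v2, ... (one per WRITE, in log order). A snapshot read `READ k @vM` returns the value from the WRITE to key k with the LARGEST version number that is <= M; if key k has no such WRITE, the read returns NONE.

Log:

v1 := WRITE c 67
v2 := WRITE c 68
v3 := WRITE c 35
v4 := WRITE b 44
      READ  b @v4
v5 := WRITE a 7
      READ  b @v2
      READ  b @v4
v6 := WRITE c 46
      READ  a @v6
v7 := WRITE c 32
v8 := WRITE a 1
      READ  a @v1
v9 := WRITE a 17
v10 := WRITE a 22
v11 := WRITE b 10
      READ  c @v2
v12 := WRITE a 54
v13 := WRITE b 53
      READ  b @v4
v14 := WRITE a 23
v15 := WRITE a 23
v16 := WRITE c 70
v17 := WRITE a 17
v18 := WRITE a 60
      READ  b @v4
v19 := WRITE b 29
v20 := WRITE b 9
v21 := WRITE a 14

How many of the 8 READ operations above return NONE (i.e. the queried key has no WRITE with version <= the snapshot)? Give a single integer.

Answer: 2

Derivation:
v1: WRITE c=67  (c history now [(1, 67)])
v2: WRITE c=68  (c history now [(1, 67), (2, 68)])
v3: WRITE c=35  (c history now [(1, 67), (2, 68), (3, 35)])
v4: WRITE b=44  (b history now [(4, 44)])
READ b @v4: history=[(4, 44)] -> pick v4 -> 44
v5: WRITE a=7  (a history now [(5, 7)])
READ b @v2: history=[(4, 44)] -> no version <= 2 -> NONE
READ b @v4: history=[(4, 44)] -> pick v4 -> 44
v6: WRITE c=46  (c history now [(1, 67), (2, 68), (3, 35), (6, 46)])
READ a @v6: history=[(5, 7)] -> pick v5 -> 7
v7: WRITE c=32  (c history now [(1, 67), (2, 68), (3, 35), (6, 46), (7, 32)])
v8: WRITE a=1  (a history now [(5, 7), (8, 1)])
READ a @v1: history=[(5, 7), (8, 1)] -> no version <= 1 -> NONE
v9: WRITE a=17  (a history now [(5, 7), (8, 1), (9, 17)])
v10: WRITE a=22  (a history now [(5, 7), (8, 1), (9, 17), (10, 22)])
v11: WRITE b=10  (b history now [(4, 44), (11, 10)])
READ c @v2: history=[(1, 67), (2, 68), (3, 35), (6, 46), (7, 32)] -> pick v2 -> 68
v12: WRITE a=54  (a history now [(5, 7), (8, 1), (9, 17), (10, 22), (12, 54)])
v13: WRITE b=53  (b history now [(4, 44), (11, 10), (13, 53)])
READ b @v4: history=[(4, 44), (11, 10), (13, 53)] -> pick v4 -> 44
v14: WRITE a=23  (a history now [(5, 7), (8, 1), (9, 17), (10, 22), (12, 54), (14, 23)])
v15: WRITE a=23  (a history now [(5, 7), (8, 1), (9, 17), (10, 22), (12, 54), (14, 23), (15, 23)])
v16: WRITE c=70  (c history now [(1, 67), (2, 68), (3, 35), (6, 46), (7, 32), (16, 70)])
v17: WRITE a=17  (a history now [(5, 7), (8, 1), (9, 17), (10, 22), (12, 54), (14, 23), (15, 23), (17, 17)])
v18: WRITE a=60  (a history now [(5, 7), (8, 1), (9, 17), (10, 22), (12, 54), (14, 23), (15, 23), (17, 17), (18, 60)])
READ b @v4: history=[(4, 44), (11, 10), (13, 53)] -> pick v4 -> 44
v19: WRITE b=29  (b history now [(4, 44), (11, 10), (13, 53), (19, 29)])
v20: WRITE b=9  (b history now [(4, 44), (11, 10), (13, 53), (19, 29), (20, 9)])
v21: WRITE a=14  (a history now [(5, 7), (8, 1), (9, 17), (10, 22), (12, 54), (14, 23), (15, 23), (17, 17), (18, 60), (21, 14)])
Read results in order: ['44', 'NONE', '44', '7', 'NONE', '68', '44', '44']
NONE count = 2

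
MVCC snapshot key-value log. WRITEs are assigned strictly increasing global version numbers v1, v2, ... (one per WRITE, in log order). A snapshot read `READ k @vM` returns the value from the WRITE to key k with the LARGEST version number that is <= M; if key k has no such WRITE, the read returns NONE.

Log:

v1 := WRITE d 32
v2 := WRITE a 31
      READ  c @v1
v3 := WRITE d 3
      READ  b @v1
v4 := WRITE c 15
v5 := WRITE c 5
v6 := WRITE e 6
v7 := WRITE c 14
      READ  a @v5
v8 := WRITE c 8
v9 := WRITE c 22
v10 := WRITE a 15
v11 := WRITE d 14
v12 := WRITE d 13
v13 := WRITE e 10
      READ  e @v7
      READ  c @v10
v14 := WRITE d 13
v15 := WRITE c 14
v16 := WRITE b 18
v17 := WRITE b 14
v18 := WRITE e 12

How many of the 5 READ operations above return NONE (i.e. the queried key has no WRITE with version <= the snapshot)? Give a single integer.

Answer: 2

Derivation:
v1: WRITE d=32  (d history now [(1, 32)])
v2: WRITE a=31  (a history now [(2, 31)])
READ c @v1: history=[] -> no version <= 1 -> NONE
v3: WRITE d=3  (d history now [(1, 32), (3, 3)])
READ b @v1: history=[] -> no version <= 1 -> NONE
v4: WRITE c=15  (c history now [(4, 15)])
v5: WRITE c=5  (c history now [(4, 15), (5, 5)])
v6: WRITE e=6  (e history now [(6, 6)])
v7: WRITE c=14  (c history now [(4, 15), (5, 5), (7, 14)])
READ a @v5: history=[(2, 31)] -> pick v2 -> 31
v8: WRITE c=8  (c history now [(4, 15), (5, 5), (7, 14), (8, 8)])
v9: WRITE c=22  (c history now [(4, 15), (5, 5), (7, 14), (8, 8), (9, 22)])
v10: WRITE a=15  (a history now [(2, 31), (10, 15)])
v11: WRITE d=14  (d history now [(1, 32), (3, 3), (11, 14)])
v12: WRITE d=13  (d history now [(1, 32), (3, 3), (11, 14), (12, 13)])
v13: WRITE e=10  (e history now [(6, 6), (13, 10)])
READ e @v7: history=[(6, 6), (13, 10)] -> pick v6 -> 6
READ c @v10: history=[(4, 15), (5, 5), (7, 14), (8, 8), (9, 22)] -> pick v9 -> 22
v14: WRITE d=13  (d history now [(1, 32), (3, 3), (11, 14), (12, 13), (14, 13)])
v15: WRITE c=14  (c history now [(4, 15), (5, 5), (7, 14), (8, 8), (9, 22), (15, 14)])
v16: WRITE b=18  (b history now [(16, 18)])
v17: WRITE b=14  (b history now [(16, 18), (17, 14)])
v18: WRITE e=12  (e history now [(6, 6), (13, 10), (18, 12)])
Read results in order: ['NONE', 'NONE', '31', '6', '22']
NONE count = 2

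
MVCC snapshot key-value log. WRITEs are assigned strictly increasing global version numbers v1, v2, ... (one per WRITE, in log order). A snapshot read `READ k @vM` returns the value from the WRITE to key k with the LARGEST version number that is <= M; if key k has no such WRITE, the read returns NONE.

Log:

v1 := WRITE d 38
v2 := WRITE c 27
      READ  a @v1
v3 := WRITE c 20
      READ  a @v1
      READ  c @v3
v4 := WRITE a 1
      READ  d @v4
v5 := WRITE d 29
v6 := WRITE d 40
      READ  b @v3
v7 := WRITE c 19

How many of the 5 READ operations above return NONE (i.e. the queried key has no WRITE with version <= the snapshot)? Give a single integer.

Answer: 3

Derivation:
v1: WRITE d=38  (d history now [(1, 38)])
v2: WRITE c=27  (c history now [(2, 27)])
READ a @v1: history=[] -> no version <= 1 -> NONE
v3: WRITE c=20  (c history now [(2, 27), (3, 20)])
READ a @v1: history=[] -> no version <= 1 -> NONE
READ c @v3: history=[(2, 27), (3, 20)] -> pick v3 -> 20
v4: WRITE a=1  (a history now [(4, 1)])
READ d @v4: history=[(1, 38)] -> pick v1 -> 38
v5: WRITE d=29  (d history now [(1, 38), (5, 29)])
v6: WRITE d=40  (d history now [(1, 38), (5, 29), (6, 40)])
READ b @v3: history=[] -> no version <= 3 -> NONE
v7: WRITE c=19  (c history now [(2, 27), (3, 20), (7, 19)])
Read results in order: ['NONE', 'NONE', '20', '38', 'NONE']
NONE count = 3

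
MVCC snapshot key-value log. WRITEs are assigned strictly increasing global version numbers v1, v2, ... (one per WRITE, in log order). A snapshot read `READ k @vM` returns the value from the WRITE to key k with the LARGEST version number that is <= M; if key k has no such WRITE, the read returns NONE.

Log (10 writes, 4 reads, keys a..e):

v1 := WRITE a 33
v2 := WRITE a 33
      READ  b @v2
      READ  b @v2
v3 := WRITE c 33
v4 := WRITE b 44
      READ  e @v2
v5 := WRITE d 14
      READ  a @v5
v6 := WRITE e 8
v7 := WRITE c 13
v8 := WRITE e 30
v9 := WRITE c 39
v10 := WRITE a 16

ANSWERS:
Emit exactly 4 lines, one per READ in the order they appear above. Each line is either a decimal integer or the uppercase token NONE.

v1: WRITE a=33  (a history now [(1, 33)])
v2: WRITE a=33  (a history now [(1, 33), (2, 33)])
READ b @v2: history=[] -> no version <= 2 -> NONE
READ b @v2: history=[] -> no version <= 2 -> NONE
v3: WRITE c=33  (c history now [(3, 33)])
v4: WRITE b=44  (b history now [(4, 44)])
READ e @v2: history=[] -> no version <= 2 -> NONE
v5: WRITE d=14  (d history now [(5, 14)])
READ a @v5: history=[(1, 33), (2, 33)] -> pick v2 -> 33
v6: WRITE e=8  (e history now [(6, 8)])
v7: WRITE c=13  (c history now [(3, 33), (7, 13)])
v8: WRITE e=30  (e history now [(6, 8), (8, 30)])
v9: WRITE c=39  (c history now [(3, 33), (7, 13), (9, 39)])
v10: WRITE a=16  (a history now [(1, 33), (2, 33), (10, 16)])

Answer: NONE
NONE
NONE
33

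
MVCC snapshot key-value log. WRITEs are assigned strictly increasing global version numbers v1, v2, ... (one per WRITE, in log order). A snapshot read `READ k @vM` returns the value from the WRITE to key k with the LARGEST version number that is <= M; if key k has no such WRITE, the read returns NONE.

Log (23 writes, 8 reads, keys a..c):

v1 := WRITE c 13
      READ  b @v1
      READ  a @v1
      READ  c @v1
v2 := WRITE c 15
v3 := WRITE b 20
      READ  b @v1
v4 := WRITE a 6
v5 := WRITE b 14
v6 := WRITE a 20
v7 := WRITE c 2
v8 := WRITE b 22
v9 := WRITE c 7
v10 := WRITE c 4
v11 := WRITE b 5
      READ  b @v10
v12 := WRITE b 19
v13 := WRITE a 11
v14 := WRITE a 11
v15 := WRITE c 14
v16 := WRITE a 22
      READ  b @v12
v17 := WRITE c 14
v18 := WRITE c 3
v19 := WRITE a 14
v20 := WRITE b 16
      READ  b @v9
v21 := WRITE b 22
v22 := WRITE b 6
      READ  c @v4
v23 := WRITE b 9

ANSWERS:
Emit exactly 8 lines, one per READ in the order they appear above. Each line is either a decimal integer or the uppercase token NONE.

Answer: NONE
NONE
13
NONE
22
19
22
15

Derivation:
v1: WRITE c=13  (c history now [(1, 13)])
READ b @v1: history=[] -> no version <= 1 -> NONE
READ a @v1: history=[] -> no version <= 1 -> NONE
READ c @v1: history=[(1, 13)] -> pick v1 -> 13
v2: WRITE c=15  (c history now [(1, 13), (2, 15)])
v3: WRITE b=20  (b history now [(3, 20)])
READ b @v1: history=[(3, 20)] -> no version <= 1 -> NONE
v4: WRITE a=6  (a history now [(4, 6)])
v5: WRITE b=14  (b history now [(3, 20), (5, 14)])
v6: WRITE a=20  (a history now [(4, 6), (6, 20)])
v7: WRITE c=2  (c history now [(1, 13), (2, 15), (7, 2)])
v8: WRITE b=22  (b history now [(3, 20), (5, 14), (8, 22)])
v9: WRITE c=7  (c history now [(1, 13), (2, 15), (7, 2), (9, 7)])
v10: WRITE c=4  (c history now [(1, 13), (2, 15), (7, 2), (9, 7), (10, 4)])
v11: WRITE b=5  (b history now [(3, 20), (5, 14), (8, 22), (11, 5)])
READ b @v10: history=[(3, 20), (5, 14), (8, 22), (11, 5)] -> pick v8 -> 22
v12: WRITE b=19  (b history now [(3, 20), (5, 14), (8, 22), (11, 5), (12, 19)])
v13: WRITE a=11  (a history now [(4, 6), (6, 20), (13, 11)])
v14: WRITE a=11  (a history now [(4, 6), (6, 20), (13, 11), (14, 11)])
v15: WRITE c=14  (c history now [(1, 13), (2, 15), (7, 2), (9, 7), (10, 4), (15, 14)])
v16: WRITE a=22  (a history now [(4, 6), (6, 20), (13, 11), (14, 11), (16, 22)])
READ b @v12: history=[(3, 20), (5, 14), (8, 22), (11, 5), (12, 19)] -> pick v12 -> 19
v17: WRITE c=14  (c history now [(1, 13), (2, 15), (7, 2), (9, 7), (10, 4), (15, 14), (17, 14)])
v18: WRITE c=3  (c history now [(1, 13), (2, 15), (7, 2), (9, 7), (10, 4), (15, 14), (17, 14), (18, 3)])
v19: WRITE a=14  (a history now [(4, 6), (6, 20), (13, 11), (14, 11), (16, 22), (19, 14)])
v20: WRITE b=16  (b history now [(3, 20), (5, 14), (8, 22), (11, 5), (12, 19), (20, 16)])
READ b @v9: history=[(3, 20), (5, 14), (8, 22), (11, 5), (12, 19), (20, 16)] -> pick v8 -> 22
v21: WRITE b=22  (b history now [(3, 20), (5, 14), (8, 22), (11, 5), (12, 19), (20, 16), (21, 22)])
v22: WRITE b=6  (b history now [(3, 20), (5, 14), (8, 22), (11, 5), (12, 19), (20, 16), (21, 22), (22, 6)])
READ c @v4: history=[(1, 13), (2, 15), (7, 2), (9, 7), (10, 4), (15, 14), (17, 14), (18, 3)] -> pick v2 -> 15
v23: WRITE b=9  (b history now [(3, 20), (5, 14), (8, 22), (11, 5), (12, 19), (20, 16), (21, 22), (22, 6), (23, 9)])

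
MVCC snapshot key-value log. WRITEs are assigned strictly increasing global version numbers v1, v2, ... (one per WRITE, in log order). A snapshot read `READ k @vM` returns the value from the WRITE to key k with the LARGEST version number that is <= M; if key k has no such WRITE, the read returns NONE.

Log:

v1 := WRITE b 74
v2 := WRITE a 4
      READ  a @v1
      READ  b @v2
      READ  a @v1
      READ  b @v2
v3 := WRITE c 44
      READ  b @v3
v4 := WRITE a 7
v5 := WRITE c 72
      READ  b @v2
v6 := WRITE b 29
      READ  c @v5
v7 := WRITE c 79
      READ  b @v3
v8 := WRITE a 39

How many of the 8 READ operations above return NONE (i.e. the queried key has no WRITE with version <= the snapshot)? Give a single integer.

Answer: 2

Derivation:
v1: WRITE b=74  (b history now [(1, 74)])
v2: WRITE a=4  (a history now [(2, 4)])
READ a @v1: history=[(2, 4)] -> no version <= 1 -> NONE
READ b @v2: history=[(1, 74)] -> pick v1 -> 74
READ a @v1: history=[(2, 4)] -> no version <= 1 -> NONE
READ b @v2: history=[(1, 74)] -> pick v1 -> 74
v3: WRITE c=44  (c history now [(3, 44)])
READ b @v3: history=[(1, 74)] -> pick v1 -> 74
v4: WRITE a=7  (a history now [(2, 4), (4, 7)])
v5: WRITE c=72  (c history now [(3, 44), (5, 72)])
READ b @v2: history=[(1, 74)] -> pick v1 -> 74
v6: WRITE b=29  (b history now [(1, 74), (6, 29)])
READ c @v5: history=[(3, 44), (5, 72)] -> pick v5 -> 72
v7: WRITE c=79  (c history now [(3, 44), (5, 72), (7, 79)])
READ b @v3: history=[(1, 74), (6, 29)] -> pick v1 -> 74
v8: WRITE a=39  (a history now [(2, 4), (4, 7), (8, 39)])
Read results in order: ['NONE', '74', 'NONE', '74', '74', '74', '72', '74']
NONE count = 2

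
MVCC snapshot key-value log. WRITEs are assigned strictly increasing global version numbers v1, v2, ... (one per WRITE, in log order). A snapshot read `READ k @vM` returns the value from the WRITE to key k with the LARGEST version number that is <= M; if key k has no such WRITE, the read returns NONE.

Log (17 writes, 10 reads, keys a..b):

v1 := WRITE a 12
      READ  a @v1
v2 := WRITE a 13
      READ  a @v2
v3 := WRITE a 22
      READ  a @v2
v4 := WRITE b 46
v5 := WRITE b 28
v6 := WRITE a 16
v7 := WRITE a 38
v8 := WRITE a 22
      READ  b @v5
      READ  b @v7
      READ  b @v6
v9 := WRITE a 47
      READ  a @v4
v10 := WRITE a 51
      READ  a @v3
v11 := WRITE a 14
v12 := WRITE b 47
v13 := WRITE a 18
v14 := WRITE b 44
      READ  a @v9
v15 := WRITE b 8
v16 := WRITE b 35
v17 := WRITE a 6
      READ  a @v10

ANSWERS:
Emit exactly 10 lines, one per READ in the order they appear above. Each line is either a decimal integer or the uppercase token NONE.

v1: WRITE a=12  (a history now [(1, 12)])
READ a @v1: history=[(1, 12)] -> pick v1 -> 12
v2: WRITE a=13  (a history now [(1, 12), (2, 13)])
READ a @v2: history=[(1, 12), (2, 13)] -> pick v2 -> 13
v3: WRITE a=22  (a history now [(1, 12), (2, 13), (3, 22)])
READ a @v2: history=[(1, 12), (2, 13), (3, 22)] -> pick v2 -> 13
v4: WRITE b=46  (b history now [(4, 46)])
v5: WRITE b=28  (b history now [(4, 46), (5, 28)])
v6: WRITE a=16  (a history now [(1, 12), (2, 13), (3, 22), (6, 16)])
v7: WRITE a=38  (a history now [(1, 12), (2, 13), (3, 22), (6, 16), (7, 38)])
v8: WRITE a=22  (a history now [(1, 12), (2, 13), (3, 22), (6, 16), (7, 38), (8, 22)])
READ b @v5: history=[(4, 46), (5, 28)] -> pick v5 -> 28
READ b @v7: history=[(4, 46), (5, 28)] -> pick v5 -> 28
READ b @v6: history=[(4, 46), (5, 28)] -> pick v5 -> 28
v9: WRITE a=47  (a history now [(1, 12), (2, 13), (3, 22), (6, 16), (7, 38), (8, 22), (9, 47)])
READ a @v4: history=[(1, 12), (2, 13), (3, 22), (6, 16), (7, 38), (8, 22), (9, 47)] -> pick v3 -> 22
v10: WRITE a=51  (a history now [(1, 12), (2, 13), (3, 22), (6, 16), (7, 38), (8, 22), (9, 47), (10, 51)])
READ a @v3: history=[(1, 12), (2, 13), (3, 22), (6, 16), (7, 38), (8, 22), (9, 47), (10, 51)] -> pick v3 -> 22
v11: WRITE a=14  (a history now [(1, 12), (2, 13), (3, 22), (6, 16), (7, 38), (8, 22), (9, 47), (10, 51), (11, 14)])
v12: WRITE b=47  (b history now [(4, 46), (5, 28), (12, 47)])
v13: WRITE a=18  (a history now [(1, 12), (2, 13), (3, 22), (6, 16), (7, 38), (8, 22), (9, 47), (10, 51), (11, 14), (13, 18)])
v14: WRITE b=44  (b history now [(4, 46), (5, 28), (12, 47), (14, 44)])
READ a @v9: history=[(1, 12), (2, 13), (3, 22), (6, 16), (7, 38), (8, 22), (9, 47), (10, 51), (11, 14), (13, 18)] -> pick v9 -> 47
v15: WRITE b=8  (b history now [(4, 46), (5, 28), (12, 47), (14, 44), (15, 8)])
v16: WRITE b=35  (b history now [(4, 46), (5, 28), (12, 47), (14, 44), (15, 8), (16, 35)])
v17: WRITE a=6  (a history now [(1, 12), (2, 13), (3, 22), (6, 16), (7, 38), (8, 22), (9, 47), (10, 51), (11, 14), (13, 18), (17, 6)])
READ a @v10: history=[(1, 12), (2, 13), (3, 22), (6, 16), (7, 38), (8, 22), (9, 47), (10, 51), (11, 14), (13, 18), (17, 6)] -> pick v10 -> 51

Answer: 12
13
13
28
28
28
22
22
47
51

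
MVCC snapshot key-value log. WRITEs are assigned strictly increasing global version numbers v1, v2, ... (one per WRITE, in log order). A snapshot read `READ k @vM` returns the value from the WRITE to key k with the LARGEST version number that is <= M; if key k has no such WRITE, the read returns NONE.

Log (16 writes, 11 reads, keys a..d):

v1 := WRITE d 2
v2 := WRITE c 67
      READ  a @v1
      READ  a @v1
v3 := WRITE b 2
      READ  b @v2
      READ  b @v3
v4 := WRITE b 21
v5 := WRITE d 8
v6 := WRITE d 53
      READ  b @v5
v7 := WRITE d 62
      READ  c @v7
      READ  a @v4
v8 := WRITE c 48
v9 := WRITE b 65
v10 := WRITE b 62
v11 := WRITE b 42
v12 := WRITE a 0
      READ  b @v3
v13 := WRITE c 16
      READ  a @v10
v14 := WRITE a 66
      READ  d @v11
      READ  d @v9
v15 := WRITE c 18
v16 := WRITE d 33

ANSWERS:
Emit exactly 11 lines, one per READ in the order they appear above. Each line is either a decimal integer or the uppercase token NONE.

Answer: NONE
NONE
NONE
2
21
67
NONE
2
NONE
62
62

Derivation:
v1: WRITE d=2  (d history now [(1, 2)])
v2: WRITE c=67  (c history now [(2, 67)])
READ a @v1: history=[] -> no version <= 1 -> NONE
READ a @v1: history=[] -> no version <= 1 -> NONE
v3: WRITE b=2  (b history now [(3, 2)])
READ b @v2: history=[(3, 2)] -> no version <= 2 -> NONE
READ b @v3: history=[(3, 2)] -> pick v3 -> 2
v4: WRITE b=21  (b history now [(3, 2), (4, 21)])
v5: WRITE d=8  (d history now [(1, 2), (5, 8)])
v6: WRITE d=53  (d history now [(1, 2), (5, 8), (6, 53)])
READ b @v5: history=[(3, 2), (4, 21)] -> pick v4 -> 21
v7: WRITE d=62  (d history now [(1, 2), (5, 8), (6, 53), (7, 62)])
READ c @v7: history=[(2, 67)] -> pick v2 -> 67
READ a @v4: history=[] -> no version <= 4 -> NONE
v8: WRITE c=48  (c history now [(2, 67), (8, 48)])
v9: WRITE b=65  (b history now [(3, 2), (4, 21), (9, 65)])
v10: WRITE b=62  (b history now [(3, 2), (4, 21), (9, 65), (10, 62)])
v11: WRITE b=42  (b history now [(3, 2), (4, 21), (9, 65), (10, 62), (11, 42)])
v12: WRITE a=0  (a history now [(12, 0)])
READ b @v3: history=[(3, 2), (4, 21), (9, 65), (10, 62), (11, 42)] -> pick v3 -> 2
v13: WRITE c=16  (c history now [(2, 67), (8, 48), (13, 16)])
READ a @v10: history=[(12, 0)] -> no version <= 10 -> NONE
v14: WRITE a=66  (a history now [(12, 0), (14, 66)])
READ d @v11: history=[(1, 2), (5, 8), (6, 53), (7, 62)] -> pick v7 -> 62
READ d @v9: history=[(1, 2), (5, 8), (6, 53), (7, 62)] -> pick v7 -> 62
v15: WRITE c=18  (c history now [(2, 67), (8, 48), (13, 16), (15, 18)])
v16: WRITE d=33  (d history now [(1, 2), (5, 8), (6, 53), (7, 62), (16, 33)])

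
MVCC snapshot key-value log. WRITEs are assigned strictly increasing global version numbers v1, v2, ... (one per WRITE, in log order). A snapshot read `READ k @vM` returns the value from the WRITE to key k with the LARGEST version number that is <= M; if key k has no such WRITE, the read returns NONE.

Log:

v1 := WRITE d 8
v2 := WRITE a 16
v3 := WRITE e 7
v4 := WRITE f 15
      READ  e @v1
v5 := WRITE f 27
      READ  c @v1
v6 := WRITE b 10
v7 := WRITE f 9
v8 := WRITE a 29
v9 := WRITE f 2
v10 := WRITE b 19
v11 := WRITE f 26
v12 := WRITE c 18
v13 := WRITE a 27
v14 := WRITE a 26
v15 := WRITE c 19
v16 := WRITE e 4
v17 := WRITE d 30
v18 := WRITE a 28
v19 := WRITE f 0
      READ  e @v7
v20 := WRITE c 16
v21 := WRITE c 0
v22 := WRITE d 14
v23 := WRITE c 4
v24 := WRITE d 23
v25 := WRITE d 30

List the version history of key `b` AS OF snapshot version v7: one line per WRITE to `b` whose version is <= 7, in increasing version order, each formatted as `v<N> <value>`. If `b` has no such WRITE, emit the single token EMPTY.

Scan writes for key=b with version <= 7:
  v1 WRITE d 8 -> skip
  v2 WRITE a 16 -> skip
  v3 WRITE e 7 -> skip
  v4 WRITE f 15 -> skip
  v5 WRITE f 27 -> skip
  v6 WRITE b 10 -> keep
  v7 WRITE f 9 -> skip
  v8 WRITE a 29 -> skip
  v9 WRITE f 2 -> skip
  v10 WRITE b 19 -> drop (> snap)
  v11 WRITE f 26 -> skip
  v12 WRITE c 18 -> skip
  v13 WRITE a 27 -> skip
  v14 WRITE a 26 -> skip
  v15 WRITE c 19 -> skip
  v16 WRITE e 4 -> skip
  v17 WRITE d 30 -> skip
  v18 WRITE a 28 -> skip
  v19 WRITE f 0 -> skip
  v20 WRITE c 16 -> skip
  v21 WRITE c 0 -> skip
  v22 WRITE d 14 -> skip
  v23 WRITE c 4 -> skip
  v24 WRITE d 23 -> skip
  v25 WRITE d 30 -> skip
Collected: [(6, 10)]

Answer: v6 10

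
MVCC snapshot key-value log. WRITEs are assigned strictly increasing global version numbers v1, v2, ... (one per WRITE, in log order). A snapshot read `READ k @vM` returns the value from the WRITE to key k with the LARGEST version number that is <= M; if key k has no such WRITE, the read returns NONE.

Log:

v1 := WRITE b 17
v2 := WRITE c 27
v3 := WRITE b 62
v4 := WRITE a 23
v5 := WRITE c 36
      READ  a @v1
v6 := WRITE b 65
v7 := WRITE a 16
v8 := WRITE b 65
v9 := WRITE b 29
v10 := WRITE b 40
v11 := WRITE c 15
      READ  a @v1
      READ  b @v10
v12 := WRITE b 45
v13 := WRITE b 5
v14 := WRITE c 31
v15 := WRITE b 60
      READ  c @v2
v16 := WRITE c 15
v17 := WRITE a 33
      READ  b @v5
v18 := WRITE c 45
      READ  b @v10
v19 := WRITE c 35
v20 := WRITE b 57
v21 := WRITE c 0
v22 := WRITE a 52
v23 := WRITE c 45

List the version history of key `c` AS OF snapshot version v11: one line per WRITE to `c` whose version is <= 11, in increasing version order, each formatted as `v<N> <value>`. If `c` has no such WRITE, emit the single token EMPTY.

Answer: v2 27
v5 36
v11 15

Derivation:
Scan writes for key=c with version <= 11:
  v1 WRITE b 17 -> skip
  v2 WRITE c 27 -> keep
  v3 WRITE b 62 -> skip
  v4 WRITE a 23 -> skip
  v5 WRITE c 36 -> keep
  v6 WRITE b 65 -> skip
  v7 WRITE a 16 -> skip
  v8 WRITE b 65 -> skip
  v9 WRITE b 29 -> skip
  v10 WRITE b 40 -> skip
  v11 WRITE c 15 -> keep
  v12 WRITE b 45 -> skip
  v13 WRITE b 5 -> skip
  v14 WRITE c 31 -> drop (> snap)
  v15 WRITE b 60 -> skip
  v16 WRITE c 15 -> drop (> snap)
  v17 WRITE a 33 -> skip
  v18 WRITE c 45 -> drop (> snap)
  v19 WRITE c 35 -> drop (> snap)
  v20 WRITE b 57 -> skip
  v21 WRITE c 0 -> drop (> snap)
  v22 WRITE a 52 -> skip
  v23 WRITE c 45 -> drop (> snap)
Collected: [(2, 27), (5, 36), (11, 15)]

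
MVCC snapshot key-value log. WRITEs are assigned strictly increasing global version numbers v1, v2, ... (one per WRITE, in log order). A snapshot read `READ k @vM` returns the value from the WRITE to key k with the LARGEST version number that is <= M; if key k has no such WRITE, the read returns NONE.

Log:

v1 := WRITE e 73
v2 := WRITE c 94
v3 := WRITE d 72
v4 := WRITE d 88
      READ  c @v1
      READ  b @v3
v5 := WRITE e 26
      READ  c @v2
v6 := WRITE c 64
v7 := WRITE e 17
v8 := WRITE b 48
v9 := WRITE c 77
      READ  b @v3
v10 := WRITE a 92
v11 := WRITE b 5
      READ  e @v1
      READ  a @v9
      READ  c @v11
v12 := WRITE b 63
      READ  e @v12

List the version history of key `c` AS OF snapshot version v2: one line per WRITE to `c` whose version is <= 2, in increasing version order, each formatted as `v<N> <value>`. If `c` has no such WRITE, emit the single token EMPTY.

Answer: v2 94

Derivation:
Scan writes for key=c with version <= 2:
  v1 WRITE e 73 -> skip
  v2 WRITE c 94 -> keep
  v3 WRITE d 72 -> skip
  v4 WRITE d 88 -> skip
  v5 WRITE e 26 -> skip
  v6 WRITE c 64 -> drop (> snap)
  v7 WRITE e 17 -> skip
  v8 WRITE b 48 -> skip
  v9 WRITE c 77 -> drop (> snap)
  v10 WRITE a 92 -> skip
  v11 WRITE b 5 -> skip
  v12 WRITE b 63 -> skip
Collected: [(2, 94)]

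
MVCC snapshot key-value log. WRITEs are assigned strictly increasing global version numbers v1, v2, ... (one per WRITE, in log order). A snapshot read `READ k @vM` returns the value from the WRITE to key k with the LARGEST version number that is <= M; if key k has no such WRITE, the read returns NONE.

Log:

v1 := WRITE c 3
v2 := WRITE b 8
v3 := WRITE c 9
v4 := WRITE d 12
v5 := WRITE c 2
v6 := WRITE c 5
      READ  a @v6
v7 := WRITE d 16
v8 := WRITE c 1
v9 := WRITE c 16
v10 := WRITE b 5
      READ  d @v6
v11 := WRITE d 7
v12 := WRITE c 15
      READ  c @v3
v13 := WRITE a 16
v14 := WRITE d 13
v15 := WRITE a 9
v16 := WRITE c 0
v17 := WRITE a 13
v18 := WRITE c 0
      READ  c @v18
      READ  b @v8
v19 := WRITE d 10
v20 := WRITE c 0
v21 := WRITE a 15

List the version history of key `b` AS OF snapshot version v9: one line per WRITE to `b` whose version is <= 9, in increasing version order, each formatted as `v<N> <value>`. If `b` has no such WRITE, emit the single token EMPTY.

Answer: v2 8

Derivation:
Scan writes for key=b with version <= 9:
  v1 WRITE c 3 -> skip
  v2 WRITE b 8 -> keep
  v3 WRITE c 9 -> skip
  v4 WRITE d 12 -> skip
  v5 WRITE c 2 -> skip
  v6 WRITE c 5 -> skip
  v7 WRITE d 16 -> skip
  v8 WRITE c 1 -> skip
  v9 WRITE c 16 -> skip
  v10 WRITE b 5 -> drop (> snap)
  v11 WRITE d 7 -> skip
  v12 WRITE c 15 -> skip
  v13 WRITE a 16 -> skip
  v14 WRITE d 13 -> skip
  v15 WRITE a 9 -> skip
  v16 WRITE c 0 -> skip
  v17 WRITE a 13 -> skip
  v18 WRITE c 0 -> skip
  v19 WRITE d 10 -> skip
  v20 WRITE c 0 -> skip
  v21 WRITE a 15 -> skip
Collected: [(2, 8)]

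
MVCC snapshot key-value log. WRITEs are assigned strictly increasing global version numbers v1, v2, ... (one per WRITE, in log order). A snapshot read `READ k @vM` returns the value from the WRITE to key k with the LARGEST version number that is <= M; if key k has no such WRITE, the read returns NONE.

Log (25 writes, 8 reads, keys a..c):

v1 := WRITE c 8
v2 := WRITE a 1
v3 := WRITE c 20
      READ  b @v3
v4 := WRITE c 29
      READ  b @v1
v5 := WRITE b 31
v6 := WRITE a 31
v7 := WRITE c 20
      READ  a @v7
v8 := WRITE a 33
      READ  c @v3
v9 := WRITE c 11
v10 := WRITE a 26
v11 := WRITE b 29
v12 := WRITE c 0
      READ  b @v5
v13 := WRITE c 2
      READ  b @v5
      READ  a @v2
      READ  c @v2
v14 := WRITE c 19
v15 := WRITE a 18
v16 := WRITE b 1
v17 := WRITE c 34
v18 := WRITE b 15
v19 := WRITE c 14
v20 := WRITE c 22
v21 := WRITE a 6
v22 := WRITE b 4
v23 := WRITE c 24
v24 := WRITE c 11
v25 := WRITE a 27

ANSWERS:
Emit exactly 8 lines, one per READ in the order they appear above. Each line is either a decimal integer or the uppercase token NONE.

Answer: NONE
NONE
31
20
31
31
1
8

Derivation:
v1: WRITE c=8  (c history now [(1, 8)])
v2: WRITE a=1  (a history now [(2, 1)])
v3: WRITE c=20  (c history now [(1, 8), (3, 20)])
READ b @v3: history=[] -> no version <= 3 -> NONE
v4: WRITE c=29  (c history now [(1, 8), (3, 20), (4, 29)])
READ b @v1: history=[] -> no version <= 1 -> NONE
v5: WRITE b=31  (b history now [(5, 31)])
v6: WRITE a=31  (a history now [(2, 1), (6, 31)])
v7: WRITE c=20  (c history now [(1, 8), (3, 20), (4, 29), (7, 20)])
READ a @v7: history=[(2, 1), (6, 31)] -> pick v6 -> 31
v8: WRITE a=33  (a history now [(2, 1), (6, 31), (8, 33)])
READ c @v3: history=[(1, 8), (3, 20), (4, 29), (7, 20)] -> pick v3 -> 20
v9: WRITE c=11  (c history now [(1, 8), (3, 20), (4, 29), (7, 20), (9, 11)])
v10: WRITE a=26  (a history now [(2, 1), (6, 31), (8, 33), (10, 26)])
v11: WRITE b=29  (b history now [(5, 31), (11, 29)])
v12: WRITE c=0  (c history now [(1, 8), (3, 20), (4, 29), (7, 20), (9, 11), (12, 0)])
READ b @v5: history=[(5, 31), (11, 29)] -> pick v5 -> 31
v13: WRITE c=2  (c history now [(1, 8), (3, 20), (4, 29), (7, 20), (9, 11), (12, 0), (13, 2)])
READ b @v5: history=[(5, 31), (11, 29)] -> pick v5 -> 31
READ a @v2: history=[(2, 1), (6, 31), (8, 33), (10, 26)] -> pick v2 -> 1
READ c @v2: history=[(1, 8), (3, 20), (4, 29), (7, 20), (9, 11), (12, 0), (13, 2)] -> pick v1 -> 8
v14: WRITE c=19  (c history now [(1, 8), (3, 20), (4, 29), (7, 20), (9, 11), (12, 0), (13, 2), (14, 19)])
v15: WRITE a=18  (a history now [(2, 1), (6, 31), (8, 33), (10, 26), (15, 18)])
v16: WRITE b=1  (b history now [(5, 31), (11, 29), (16, 1)])
v17: WRITE c=34  (c history now [(1, 8), (3, 20), (4, 29), (7, 20), (9, 11), (12, 0), (13, 2), (14, 19), (17, 34)])
v18: WRITE b=15  (b history now [(5, 31), (11, 29), (16, 1), (18, 15)])
v19: WRITE c=14  (c history now [(1, 8), (3, 20), (4, 29), (7, 20), (9, 11), (12, 0), (13, 2), (14, 19), (17, 34), (19, 14)])
v20: WRITE c=22  (c history now [(1, 8), (3, 20), (4, 29), (7, 20), (9, 11), (12, 0), (13, 2), (14, 19), (17, 34), (19, 14), (20, 22)])
v21: WRITE a=6  (a history now [(2, 1), (6, 31), (8, 33), (10, 26), (15, 18), (21, 6)])
v22: WRITE b=4  (b history now [(5, 31), (11, 29), (16, 1), (18, 15), (22, 4)])
v23: WRITE c=24  (c history now [(1, 8), (3, 20), (4, 29), (7, 20), (9, 11), (12, 0), (13, 2), (14, 19), (17, 34), (19, 14), (20, 22), (23, 24)])
v24: WRITE c=11  (c history now [(1, 8), (3, 20), (4, 29), (7, 20), (9, 11), (12, 0), (13, 2), (14, 19), (17, 34), (19, 14), (20, 22), (23, 24), (24, 11)])
v25: WRITE a=27  (a history now [(2, 1), (6, 31), (8, 33), (10, 26), (15, 18), (21, 6), (25, 27)])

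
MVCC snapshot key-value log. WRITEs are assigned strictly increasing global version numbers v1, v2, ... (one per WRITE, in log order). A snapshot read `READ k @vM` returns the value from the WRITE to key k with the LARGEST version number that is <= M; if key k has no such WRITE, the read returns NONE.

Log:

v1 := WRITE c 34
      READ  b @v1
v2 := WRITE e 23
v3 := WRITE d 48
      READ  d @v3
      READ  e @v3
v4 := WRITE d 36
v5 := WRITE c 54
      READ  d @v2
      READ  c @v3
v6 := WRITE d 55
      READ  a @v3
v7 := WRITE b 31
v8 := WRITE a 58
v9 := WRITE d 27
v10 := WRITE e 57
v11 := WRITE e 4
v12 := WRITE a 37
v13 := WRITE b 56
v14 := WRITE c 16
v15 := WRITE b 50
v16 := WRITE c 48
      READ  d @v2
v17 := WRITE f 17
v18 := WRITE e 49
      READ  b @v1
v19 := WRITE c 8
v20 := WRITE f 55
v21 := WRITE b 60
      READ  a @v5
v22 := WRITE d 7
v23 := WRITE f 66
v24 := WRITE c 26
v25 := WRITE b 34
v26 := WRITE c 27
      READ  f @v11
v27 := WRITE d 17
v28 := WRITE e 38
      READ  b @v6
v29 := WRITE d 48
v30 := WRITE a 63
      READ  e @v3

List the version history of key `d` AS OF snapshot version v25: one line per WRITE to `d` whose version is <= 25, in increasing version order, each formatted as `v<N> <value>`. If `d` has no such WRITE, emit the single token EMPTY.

Answer: v3 48
v4 36
v6 55
v9 27
v22 7

Derivation:
Scan writes for key=d with version <= 25:
  v1 WRITE c 34 -> skip
  v2 WRITE e 23 -> skip
  v3 WRITE d 48 -> keep
  v4 WRITE d 36 -> keep
  v5 WRITE c 54 -> skip
  v6 WRITE d 55 -> keep
  v7 WRITE b 31 -> skip
  v8 WRITE a 58 -> skip
  v9 WRITE d 27 -> keep
  v10 WRITE e 57 -> skip
  v11 WRITE e 4 -> skip
  v12 WRITE a 37 -> skip
  v13 WRITE b 56 -> skip
  v14 WRITE c 16 -> skip
  v15 WRITE b 50 -> skip
  v16 WRITE c 48 -> skip
  v17 WRITE f 17 -> skip
  v18 WRITE e 49 -> skip
  v19 WRITE c 8 -> skip
  v20 WRITE f 55 -> skip
  v21 WRITE b 60 -> skip
  v22 WRITE d 7 -> keep
  v23 WRITE f 66 -> skip
  v24 WRITE c 26 -> skip
  v25 WRITE b 34 -> skip
  v26 WRITE c 27 -> skip
  v27 WRITE d 17 -> drop (> snap)
  v28 WRITE e 38 -> skip
  v29 WRITE d 48 -> drop (> snap)
  v30 WRITE a 63 -> skip
Collected: [(3, 48), (4, 36), (6, 55), (9, 27), (22, 7)]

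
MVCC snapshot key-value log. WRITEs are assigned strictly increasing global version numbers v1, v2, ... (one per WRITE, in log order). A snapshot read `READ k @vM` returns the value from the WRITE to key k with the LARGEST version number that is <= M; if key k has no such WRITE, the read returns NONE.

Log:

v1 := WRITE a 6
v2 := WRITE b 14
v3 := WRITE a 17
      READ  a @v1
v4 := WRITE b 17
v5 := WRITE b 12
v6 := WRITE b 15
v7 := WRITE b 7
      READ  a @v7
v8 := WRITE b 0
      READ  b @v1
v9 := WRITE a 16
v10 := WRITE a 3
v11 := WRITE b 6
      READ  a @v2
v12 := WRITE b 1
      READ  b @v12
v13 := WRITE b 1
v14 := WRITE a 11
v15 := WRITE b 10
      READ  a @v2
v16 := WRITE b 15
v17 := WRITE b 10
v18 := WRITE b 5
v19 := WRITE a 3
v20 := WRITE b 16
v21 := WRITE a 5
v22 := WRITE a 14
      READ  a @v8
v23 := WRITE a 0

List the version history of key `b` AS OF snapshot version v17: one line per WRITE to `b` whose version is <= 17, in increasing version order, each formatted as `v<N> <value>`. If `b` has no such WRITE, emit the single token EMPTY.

Answer: v2 14
v4 17
v5 12
v6 15
v7 7
v8 0
v11 6
v12 1
v13 1
v15 10
v16 15
v17 10

Derivation:
Scan writes for key=b with version <= 17:
  v1 WRITE a 6 -> skip
  v2 WRITE b 14 -> keep
  v3 WRITE a 17 -> skip
  v4 WRITE b 17 -> keep
  v5 WRITE b 12 -> keep
  v6 WRITE b 15 -> keep
  v7 WRITE b 7 -> keep
  v8 WRITE b 0 -> keep
  v9 WRITE a 16 -> skip
  v10 WRITE a 3 -> skip
  v11 WRITE b 6 -> keep
  v12 WRITE b 1 -> keep
  v13 WRITE b 1 -> keep
  v14 WRITE a 11 -> skip
  v15 WRITE b 10 -> keep
  v16 WRITE b 15 -> keep
  v17 WRITE b 10 -> keep
  v18 WRITE b 5 -> drop (> snap)
  v19 WRITE a 3 -> skip
  v20 WRITE b 16 -> drop (> snap)
  v21 WRITE a 5 -> skip
  v22 WRITE a 14 -> skip
  v23 WRITE a 0 -> skip
Collected: [(2, 14), (4, 17), (5, 12), (6, 15), (7, 7), (8, 0), (11, 6), (12, 1), (13, 1), (15, 10), (16, 15), (17, 10)]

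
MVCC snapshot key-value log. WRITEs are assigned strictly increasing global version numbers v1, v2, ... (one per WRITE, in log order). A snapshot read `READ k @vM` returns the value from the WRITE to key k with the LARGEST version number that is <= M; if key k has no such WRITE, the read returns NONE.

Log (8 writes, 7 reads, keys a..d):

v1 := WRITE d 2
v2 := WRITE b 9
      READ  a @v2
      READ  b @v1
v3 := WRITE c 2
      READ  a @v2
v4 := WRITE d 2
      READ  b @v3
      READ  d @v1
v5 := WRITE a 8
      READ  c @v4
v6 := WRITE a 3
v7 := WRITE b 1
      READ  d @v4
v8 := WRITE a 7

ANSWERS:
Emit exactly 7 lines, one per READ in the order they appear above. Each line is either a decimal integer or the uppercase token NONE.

v1: WRITE d=2  (d history now [(1, 2)])
v2: WRITE b=9  (b history now [(2, 9)])
READ a @v2: history=[] -> no version <= 2 -> NONE
READ b @v1: history=[(2, 9)] -> no version <= 1 -> NONE
v3: WRITE c=2  (c history now [(3, 2)])
READ a @v2: history=[] -> no version <= 2 -> NONE
v4: WRITE d=2  (d history now [(1, 2), (4, 2)])
READ b @v3: history=[(2, 9)] -> pick v2 -> 9
READ d @v1: history=[(1, 2), (4, 2)] -> pick v1 -> 2
v5: WRITE a=8  (a history now [(5, 8)])
READ c @v4: history=[(3, 2)] -> pick v3 -> 2
v6: WRITE a=3  (a history now [(5, 8), (6, 3)])
v7: WRITE b=1  (b history now [(2, 9), (7, 1)])
READ d @v4: history=[(1, 2), (4, 2)] -> pick v4 -> 2
v8: WRITE a=7  (a history now [(5, 8), (6, 3), (8, 7)])

Answer: NONE
NONE
NONE
9
2
2
2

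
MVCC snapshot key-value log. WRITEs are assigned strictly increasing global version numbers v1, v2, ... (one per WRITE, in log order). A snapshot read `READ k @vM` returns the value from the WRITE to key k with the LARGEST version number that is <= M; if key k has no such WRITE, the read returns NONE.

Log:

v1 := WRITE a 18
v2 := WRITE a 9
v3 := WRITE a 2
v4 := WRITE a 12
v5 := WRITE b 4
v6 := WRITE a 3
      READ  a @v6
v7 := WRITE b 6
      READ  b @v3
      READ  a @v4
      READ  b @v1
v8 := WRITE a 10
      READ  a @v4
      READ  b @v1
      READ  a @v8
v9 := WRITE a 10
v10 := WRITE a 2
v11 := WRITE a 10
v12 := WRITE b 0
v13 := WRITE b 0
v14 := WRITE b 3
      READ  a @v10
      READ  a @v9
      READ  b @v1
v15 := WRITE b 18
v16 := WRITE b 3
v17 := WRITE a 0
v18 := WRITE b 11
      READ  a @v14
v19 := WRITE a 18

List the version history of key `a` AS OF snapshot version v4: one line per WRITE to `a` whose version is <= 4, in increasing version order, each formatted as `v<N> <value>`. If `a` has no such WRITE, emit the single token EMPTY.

Answer: v1 18
v2 9
v3 2
v4 12

Derivation:
Scan writes for key=a with version <= 4:
  v1 WRITE a 18 -> keep
  v2 WRITE a 9 -> keep
  v3 WRITE a 2 -> keep
  v4 WRITE a 12 -> keep
  v5 WRITE b 4 -> skip
  v6 WRITE a 3 -> drop (> snap)
  v7 WRITE b 6 -> skip
  v8 WRITE a 10 -> drop (> snap)
  v9 WRITE a 10 -> drop (> snap)
  v10 WRITE a 2 -> drop (> snap)
  v11 WRITE a 10 -> drop (> snap)
  v12 WRITE b 0 -> skip
  v13 WRITE b 0 -> skip
  v14 WRITE b 3 -> skip
  v15 WRITE b 18 -> skip
  v16 WRITE b 3 -> skip
  v17 WRITE a 0 -> drop (> snap)
  v18 WRITE b 11 -> skip
  v19 WRITE a 18 -> drop (> snap)
Collected: [(1, 18), (2, 9), (3, 2), (4, 12)]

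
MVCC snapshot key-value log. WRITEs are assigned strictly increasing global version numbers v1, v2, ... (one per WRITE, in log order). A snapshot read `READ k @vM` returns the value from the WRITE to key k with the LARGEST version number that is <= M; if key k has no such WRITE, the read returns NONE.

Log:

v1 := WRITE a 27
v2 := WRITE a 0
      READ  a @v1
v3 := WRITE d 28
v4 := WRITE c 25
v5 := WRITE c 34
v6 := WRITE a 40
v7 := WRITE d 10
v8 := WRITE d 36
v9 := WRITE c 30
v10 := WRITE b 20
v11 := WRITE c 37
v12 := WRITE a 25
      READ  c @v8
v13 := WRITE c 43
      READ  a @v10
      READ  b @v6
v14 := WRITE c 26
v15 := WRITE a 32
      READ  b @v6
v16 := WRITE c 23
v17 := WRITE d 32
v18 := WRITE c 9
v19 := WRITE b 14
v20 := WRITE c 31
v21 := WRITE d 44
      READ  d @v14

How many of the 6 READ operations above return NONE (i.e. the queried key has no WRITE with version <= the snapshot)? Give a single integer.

v1: WRITE a=27  (a history now [(1, 27)])
v2: WRITE a=0  (a history now [(1, 27), (2, 0)])
READ a @v1: history=[(1, 27), (2, 0)] -> pick v1 -> 27
v3: WRITE d=28  (d history now [(3, 28)])
v4: WRITE c=25  (c history now [(4, 25)])
v5: WRITE c=34  (c history now [(4, 25), (5, 34)])
v6: WRITE a=40  (a history now [(1, 27), (2, 0), (6, 40)])
v7: WRITE d=10  (d history now [(3, 28), (7, 10)])
v8: WRITE d=36  (d history now [(3, 28), (7, 10), (8, 36)])
v9: WRITE c=30  (c history now [(4, 25), (5, 34), (9, 30)])
v10: WRITE b=20  (b history now [(10, 20)])
v11: WRITE c=37  (c history now [(4, 25), (5, 34), (9, 30), (11, 37)])
v12: WRITE a=25  (a history now [(1, 27), (2, 0), (6, 40), (12, 25)])
READ c @v8: history=[(4, 25), (5, 34), (9, 30), (11, 37)] -> pick v5 -> 34
v13: WRITE c=43  (c history now [(4, 25), (5, 34), (9, 30), (11, 37), (13, 43)])
READ a @v10: history=[(1, 27), (2, 0), (6, 40), (12, 25)] -> pick v6 -> 40
READ b @v6: history=[(10, 20)] -> no version <= 6 -> NONE
v14: WRITE c=26  (c history now [(4, 25), (5, 34), (9, 30), (11, 37), (13, 43), (14, 26)])
v15: WRITE a=32  (a history now [(1, 27), (2, 0), (6, 40), (12, 25), (15, 32)])
READ b @v6: history=[(10, 20)] -> no version <= 6 -> NONE
v16: WRITE c=23  (c history now [(4, 25), (5, 34), (9, 30), (11, 37), (13, 43), (14, 26), (16, 23)])
v17: WRITE d=32  (d history now [(3, 28), (7, 10), (8, 36), (17, 32)])
v18: WRITE c=9  (c history now [(4, 25), (5, 34), (9, 30), (11, 37), (13, 43), (14, 26), (16, 23), (18, 9)])
v19: WRITE b=14  (b history now [(10, 20), (19, 14)])
v20: WRITE c=31  (c history now [(4, 25), (5, 34), (9, 30), (11, 37), (13, 43), (14, 26), (16, 23), (18, 9), (20, 31)])
v21: WRITE d=44  (d history now [(3, 28), (7, 10), (8, 36), (17, 32), (21, 44)])
READ d @v14: history=[(3, 28), (7, 10), (8, 36), (17, 32), (21, 44)] -> pick v8 -> 36
Read results in order: ['27', '34', '40', 'NONE', 'NONE', '36']
NONE count = 2

Answer: 2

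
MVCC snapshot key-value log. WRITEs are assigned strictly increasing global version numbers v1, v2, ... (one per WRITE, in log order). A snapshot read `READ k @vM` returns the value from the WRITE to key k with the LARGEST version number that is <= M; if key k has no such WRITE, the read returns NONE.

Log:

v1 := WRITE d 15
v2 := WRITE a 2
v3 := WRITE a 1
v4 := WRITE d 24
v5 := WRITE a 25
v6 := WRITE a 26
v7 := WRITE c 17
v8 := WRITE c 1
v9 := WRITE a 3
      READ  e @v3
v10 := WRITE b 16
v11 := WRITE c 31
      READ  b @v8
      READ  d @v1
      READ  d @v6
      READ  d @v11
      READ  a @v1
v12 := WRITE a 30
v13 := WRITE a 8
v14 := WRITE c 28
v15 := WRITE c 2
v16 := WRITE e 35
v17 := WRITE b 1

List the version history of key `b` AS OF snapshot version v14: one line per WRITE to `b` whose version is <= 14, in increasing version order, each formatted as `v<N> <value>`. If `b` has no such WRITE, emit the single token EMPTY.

Scan writes for key=b with version <= 14:
  v1 WRITE d 15 -> skip
  v2 WRITE a 2 -> skip
  v3 WRITE a 1 -> skip
  v4 WRITE d 24 -> skip
  v5 WRITE a 25 -> skip
  v6 WRITE a 26 -> skip
  v7 WRITE c 17 -> skip
  v8 WRITE c 1 -> skip
  v9 WRITE a 3 -> skip
  v10 WRITE b 16 -> keep
  v11 WRITE c 31 -> skip
  v12 WRITE a 30 -> skip
  v13 WRITE a 8 -> skip
  v14 WRITE c 28 -> skip
  v15 WRITE c 2 -> skip
  v16 WRITE e 35 -> skip
  v17 WRITE b 1 -> drop (> snap)
Collected: [(10, 16)]

Answer: v10 16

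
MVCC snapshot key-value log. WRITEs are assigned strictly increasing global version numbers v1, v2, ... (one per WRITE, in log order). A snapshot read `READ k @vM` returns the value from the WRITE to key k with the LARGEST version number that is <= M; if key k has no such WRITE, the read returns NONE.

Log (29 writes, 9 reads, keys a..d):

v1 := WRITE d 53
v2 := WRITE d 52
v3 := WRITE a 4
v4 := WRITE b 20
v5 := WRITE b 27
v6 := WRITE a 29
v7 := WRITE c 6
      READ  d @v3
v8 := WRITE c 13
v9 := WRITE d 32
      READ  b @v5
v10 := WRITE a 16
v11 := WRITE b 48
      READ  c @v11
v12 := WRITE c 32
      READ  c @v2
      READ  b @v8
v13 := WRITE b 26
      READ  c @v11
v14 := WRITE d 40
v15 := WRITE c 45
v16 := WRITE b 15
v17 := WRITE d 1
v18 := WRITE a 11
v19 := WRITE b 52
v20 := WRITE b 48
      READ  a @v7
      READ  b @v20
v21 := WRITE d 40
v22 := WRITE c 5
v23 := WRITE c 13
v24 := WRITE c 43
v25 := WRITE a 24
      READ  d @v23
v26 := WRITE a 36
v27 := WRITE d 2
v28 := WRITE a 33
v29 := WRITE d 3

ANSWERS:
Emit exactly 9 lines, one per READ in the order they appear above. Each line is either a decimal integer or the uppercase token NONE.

Answer: 52
27
13
NONE
27
13
29
48
40

Derivation:
v1: WRITE d=53  (d history now [(1, 53)])
v2: WRITE d=52  (d history now [(1, 53), (2, 52)])
v3: WRITE a=4  (a history now [(3, 4)])
v4: WRITE b=20  (b history now [(4, 20)])
v5: WRITE b=27  (b history now [(4, 20), (5, 27)])
v6: WRITE a=29  (a history now [(3, 4), (6, 29)])
v7: WRITE c=6  (c history now [(7, 6)])
READ d @v3: history=[(1, 53), (2, 52)] -> pick v2 -> 52
v8: WRITE c=13  (c history now [(7, 6), (8, 13)])
v9: WRITE d=32  (d history now [(1, 53), (2, 52), (9, 32)])
READ b @v5: history=[(4, 20), (5, 27)] -> pick v5 -> 27
v10: WRITE a=16  (a history now [(3, 4), (6, 29), (10, 16)])
v11: WRITE b=48  (b history now [(4, 20), (5, 27), (11, 48)])
READ c @v11: history=[(7, 6), (8, 13)] -> pick v8 -> 13
v12: WRITE c=32  (c history now [(7, 6), (8, 13), (12, 32)])
READ c @v2: history=[(7, 6), (8, 13), (12, 32)] -> no version <= 2 -> NONE
READ b @v8: history=[(4, 20), (5, 27), (11, 48)] -> pick v5 -> 27
v13: WRITE b=26  (b history now [(4, 20), (5, 27), (11, 48), (13, 26)])
READ c @v11: history=[(7, 6), (8, 13), (12, 32)] -> pick v8 -> 13
v14: WRITE d=40  (d history now [(1, 53), (2, 52), (9, 32), (14, 40)])
v15: WRITE c=45  (c history now [(7, 6), (8, 13), (12, 32), (15, 45)])
v16: WRITE b=15  (b history now [(4, 20), (5, 27), (11, 48), (13, 26), (16, 15)])
v17: WRITE d=1  (d history now [(1, 53), (2, 52), (9, 32), (14, 40), (17, 1)])
v18: WRITE a=11  (a history now [(3, 4), (6, 29), (10, 16), (18, 11)])
v19: WRITE b=52  (b history now [(4, 20), (5, 27), (11, 48), (13, 26), (16, 15), (19, 52)])
v20: WRITE b=48  (b history now [(4, 20), (5, 27), (11, 48), (13, 26), (16, 15), (19, 52), (20, 48)])
READ a @v7: history=[(3, 4), (6, 29), (10, 16), (18, 11)] -> pick v6 -> 29
READ b @v20: history=[(4, 20), (5, 27), (11, 48), (13, 26), (16, 15), (19, 52), (20, 48)] -> pick v20 -> 48
v21: WRITE d=40  (d history now [(1, 53), (2, 52), (9, 32), (14, 40), (17, 1), (21, 40)])
v22: WRITE c=5  (c history now [(7, 6), (8, 13), (12, 32), (15, 45), (22, 5)])
v23: WRITE c=13  (c history now [(7, 6), (8, 13), (12, 32), (15, 45), (22, 5), (23, 13)])
v24: WRITE c=43  (c history now [(7, 6), (8, 13), (12, 32), (15, 45), (22, 5), (23, 13), (24, 43)])
v25: WRITE a=24  (a history now [(3, 4), (6, 29), (10, 16), (18, 11), (25, 24)])
READ d @v23: history=[(1, 53), (2, 52), (9, 32), (14, 40), (17, 1), (21, 40)] -> pick v21 -> 40
v26: WRITE a=36  (a history now [(3, 4), (6, 29), (10, 16), (18, 11), (25, 24), (26, 36)])
v27: WRITE d=2  (d history now [(1, 53), (2, 52), (9, 32), (14, 40), (17, 1), (21, 40), (27, 2)])
v28: WRITE a=33  (a history now [(3, 4), (6, 29), (10, 16), (18, 11), (25, 24), (26, 36), (28, 33)])
v29: WRITE d=3  (d history now [(1, 53), (2, 52), (9, 32), (14, 40), (17, 1), (21, 40), (27, 2), (29, 3)])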